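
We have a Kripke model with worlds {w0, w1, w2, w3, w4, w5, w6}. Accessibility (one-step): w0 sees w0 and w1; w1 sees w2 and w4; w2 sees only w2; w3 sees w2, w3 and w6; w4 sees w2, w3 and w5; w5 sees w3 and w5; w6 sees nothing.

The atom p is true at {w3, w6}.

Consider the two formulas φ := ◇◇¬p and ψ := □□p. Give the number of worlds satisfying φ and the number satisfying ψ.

For ◇◇¬p:
w0: successors {w0, w1}; ◇¬p there: w0:T, w1:T. ✓
w1: successors {w2, w4}; ◇¬p there: w2:T, w4:T. ✓
w2: successors {w2}; ◇¬p there: w2:T. ✓
w3: successors {w2, w3, w6}; ◇¬p there: w2:T, w3:T, w6:F. ✓
w4: successors {w2, w3, w5}; ◇¬p there: w2:T, w3:T, w5:T. ✓
w5: successors {w3, w5}; ◇¬p there: w3:T, w5:T. ✓
w6: no successors, so ◇◇¬p fails. ✗
— 6 worlds.
For □□p:
w0: successors {w0, w1}; □p there: w0:F, w1:F. ✗
w1: successors {w2, w4}; □p there: w2:F, w4:F. ✗
w2: successors {w2}; □p there: w2:F. ✗
w3: successors {w2, w3, w6}; □p there: w2:F, w3:F, w6:T. ✗
w4: successors {w2, w3, w5}; □p there: w2:F, w3:F, w5:F. ✗
w5: successors {w3, w5}; □p there: w3:F, w5:F. ✗
w6: no successors, so □□p holds vacuously. ✓
— 1 world.

6 and 1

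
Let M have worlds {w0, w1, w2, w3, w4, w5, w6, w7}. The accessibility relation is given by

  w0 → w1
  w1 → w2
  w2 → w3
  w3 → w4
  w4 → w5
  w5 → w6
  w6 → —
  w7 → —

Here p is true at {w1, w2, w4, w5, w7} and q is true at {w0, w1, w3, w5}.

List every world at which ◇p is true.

{w0, w1, w3, w4}

w0: successors {w1}; p there: w1:T. ✓
w1: successors {w2}; p there: w2:T. ✓
w2: successors {w3}; p there: w3:F. ✗
w3: successors {w4}; p there: w4:T. ✓
w4: successors {w5}; p there: w5:T. ✓
w5: successors {w6}; p there: w6:F. ✗
w6: no successors, so ◇p fails. ✗
w7: no successors, so ◇p fails. ✗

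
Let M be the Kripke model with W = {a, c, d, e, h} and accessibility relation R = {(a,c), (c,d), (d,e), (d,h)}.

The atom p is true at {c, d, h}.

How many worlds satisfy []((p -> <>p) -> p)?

4

a: successors {c}; (p -> <>p) -> p there: c:T. ✓
c: successors {d}; (p -> <>p) -> p there: d:T. ✓
d: successors {e, h}; (p -> <>p) -> p there: e:F, h:T. ✗
e: no successors, so []((p -> <>p) -> p) holds vacuously. ✓
h: no successors, so []((p -> <>p) -> p) holds vacuously. ✓
Satisfying worlds: {a, c, e, h}.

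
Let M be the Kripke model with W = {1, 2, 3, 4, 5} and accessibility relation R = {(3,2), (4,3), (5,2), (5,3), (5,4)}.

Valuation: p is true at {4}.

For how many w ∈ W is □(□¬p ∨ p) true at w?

5

1: no successors, so □(□¬p ∨ p) holds vacuously. ✓
2: no successors, so □(□¬p ∨ p) holds vacuously. ✓
3: successors {2}; □¬p ∨ p there: 2:T. ✓
4: successors {3}; □¬p ∨ p there: 3:T. ✓
5: successors {2, 3, 4}; □¬p ∨ p there: 2:T, 3:T, 4:T. ✓
Satisfying worlds: {1, 2, 3, 4, 5}.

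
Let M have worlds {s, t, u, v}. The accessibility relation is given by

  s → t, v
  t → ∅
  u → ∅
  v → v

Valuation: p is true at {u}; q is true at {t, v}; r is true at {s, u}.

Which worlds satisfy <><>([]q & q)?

s: successors {t, v}; <>([]q & q) there: t:F, v:T. ✓
t: no successors, so <><>([]q & q) fails. ✗
u: no successors, so <><>([]q & q) fails. ✗
v: successors {v}; <>([]q & q) there: v:T. ✓

{s, v}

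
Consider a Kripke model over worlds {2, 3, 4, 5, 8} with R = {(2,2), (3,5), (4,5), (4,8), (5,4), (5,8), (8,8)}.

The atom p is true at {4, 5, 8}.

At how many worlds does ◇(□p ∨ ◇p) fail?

1

2: successors {2}; □p ∨ ◇p there: 2:F. ✗
3: successors {5}; □p ∨ ◇p there: 5:T. ✓
4: successors {5, 8}; □p ∨ ◇p there: 5:T, 8:T. ✓
5: successors {4, 8}; □p ∨ ◇p there: 4:T, 8:T. ✓
8: successors {8}; □p ∨ ◇p there: 8:T. ✓
Satisfying worlds: {3, 4, 5, 8}.
So ◇(□p ∨ ◇p) fails at the other 1 world.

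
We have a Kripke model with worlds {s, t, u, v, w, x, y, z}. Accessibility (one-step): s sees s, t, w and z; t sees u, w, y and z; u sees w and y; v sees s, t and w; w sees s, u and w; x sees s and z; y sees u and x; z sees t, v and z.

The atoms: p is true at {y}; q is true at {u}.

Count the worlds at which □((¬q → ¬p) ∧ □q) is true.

s: successors {s, t, w, z}; (¬q → ¬p) ∧ □q there: s:F, t:F, w:F, z:F. ✗
t: successors {u, w, y, z}; (¬q → ¬p) ∧ □q there: u:F, w:F, y:F, z:F. ✗
u: successors {w, y}; (¬q → ¬p) ∧ □q there: w:F, y:F. ✗
v: successors {s, t, w}; (¬q → ¬p) ∧ □q there: s:F, t:F, w:F. ✗
w: successors {s, u, w}; (¬q → ¬p) ∧ □q there: s:F, u:F, w:F. ✗
x: successors {s, z}; (¬q → ¬p) ∧ □q there: s:F, z:F. ✗
y: successors {u, x}; (¬q → ¬p) ∧ □q there: u:F, x:F. ✗
z: successors {t, v, z}; (¬q → ¬p) ∧ □q there: t:F, v:F, z:F. ✗
Satisfying worlds: ∅.

0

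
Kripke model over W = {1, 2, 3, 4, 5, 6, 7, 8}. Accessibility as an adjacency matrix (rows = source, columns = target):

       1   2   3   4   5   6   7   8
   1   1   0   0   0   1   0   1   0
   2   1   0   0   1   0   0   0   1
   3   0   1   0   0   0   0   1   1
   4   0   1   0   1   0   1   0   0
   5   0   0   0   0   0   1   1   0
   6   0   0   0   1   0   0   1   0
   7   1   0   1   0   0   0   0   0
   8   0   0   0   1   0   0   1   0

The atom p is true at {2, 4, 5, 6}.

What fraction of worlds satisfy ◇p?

7/8

1: successors {1, 5, 7}; p there: 1:F, 5:T, 7:F. ✓
2: successors {1, 4, 8}; p there: 1:F, 4:T, 8:F. ✓
3: successors {2, 7, 8}; p there: 2:T, 7:F, 8:F. ✓
4: successors {2, 4, 6}; p there: 2:T, 4:T, 6:T. ✓
5: successors {6, 7}; p there: 6:T, 7:F. ✓
6: successors {4, 7}; p there: 4:T, 7:F. ✓
7: successors {1, 3}; p there: 1:F, 3:F. ✗
8: successors {4, 7}; p there: 4:T, 7:F. ✓
That's 7 of 8 worlds, so 7/8.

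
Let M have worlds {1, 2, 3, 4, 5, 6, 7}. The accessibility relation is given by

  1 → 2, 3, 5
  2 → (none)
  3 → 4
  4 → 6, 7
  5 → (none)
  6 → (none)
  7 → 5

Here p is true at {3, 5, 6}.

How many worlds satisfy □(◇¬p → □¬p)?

1: successors {2, 3, 5}; ◇¬p → □¬p there: 2:T, 3:T, 5:T. ✓
2: no successors, so □(◇¬p → □¬p) holds vacuously. ✓
3: successors {4}; ◇¬p → □¬p there: 4:F. ✗
4: successors {6, 7}; ◇¬p → □¬p there: 6:T, 7:T. ✓
5: no successors, so □(◇¬p → □¬p) holds vacuously. ✓
6: no successors, so □(◇¬p → □¬p) holds vacuously. ✓
7: successors {5}; ◇¬p → □¬p there: 5:T. ✓
Satisfying worlds: {1, 2, 4, 5, 6, 7}.

6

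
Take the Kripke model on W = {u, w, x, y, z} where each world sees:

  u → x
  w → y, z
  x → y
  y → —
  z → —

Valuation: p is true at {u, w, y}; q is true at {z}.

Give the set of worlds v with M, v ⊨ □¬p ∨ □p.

u: □¬p is T, □p is F. ✓
w: □¬p is F, □p is F. ✗
x: □¬p is F, □p is T. ✓
y: □¬p is T, □p is T. ✓
z: □¬p is T, □p is T. ✓

{u, x, y, z}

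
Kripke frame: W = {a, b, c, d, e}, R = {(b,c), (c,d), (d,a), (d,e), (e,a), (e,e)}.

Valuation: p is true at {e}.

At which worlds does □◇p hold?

{a, c}

a: no successors, so □◇p holds vacuously. ✓
b: successors {c}; ◇p there: c:F. ✗
c: successors {d}; ◇p there: d:T. ✓
d: successors {a, e}; ◇p there: a:F, e:T. ✗
e: successors {a, e}; ◇p there: a:F, e:T. ✗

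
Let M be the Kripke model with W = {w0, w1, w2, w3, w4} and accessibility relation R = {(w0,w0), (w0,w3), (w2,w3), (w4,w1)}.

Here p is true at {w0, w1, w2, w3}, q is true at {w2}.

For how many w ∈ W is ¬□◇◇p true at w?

3

w0: □◇◇p is F. ✓
w1: □◇◇p is T. ✗
w2: □◇◇p is F. ✓
w3: □◇◇p is T. ✗
w4: □◇◇p is F. ✓
Satisfying worlds: {w0, w2, w4}.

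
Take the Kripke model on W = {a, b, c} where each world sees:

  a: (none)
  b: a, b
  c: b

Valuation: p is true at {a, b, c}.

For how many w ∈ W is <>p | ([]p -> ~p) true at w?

a: <>p is F, []p -> ~p is F. ✗
b: <>p is T, []p -> ~p is F. ✓
c: <>p is T, []p -> ~p is F. ✓
Satisfying worlds: {b, c}.

2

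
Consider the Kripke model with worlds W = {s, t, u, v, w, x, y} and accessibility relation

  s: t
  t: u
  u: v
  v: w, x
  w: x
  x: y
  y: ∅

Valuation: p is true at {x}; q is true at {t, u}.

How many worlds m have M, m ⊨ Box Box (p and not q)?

s: successors {t}; Box (p and not q) there: t:F. ✗
t: successors {u}; Box (p and not q) there: u:F. ✗
u: successors {v}; Box (p and not q) there: v:F. ✗
v: successors {w, x}; Box (p and not q) there: w:T, x:F. ✗
w: successors {x}; Box (p and not q) there: x:F. ✗
x: successors {y}; Box (p and not q) there: y:T. ✓
y: no successors, so Box Box (p and not q) holds vacuously. ✓
Satisfying worlds: {x, y}.

2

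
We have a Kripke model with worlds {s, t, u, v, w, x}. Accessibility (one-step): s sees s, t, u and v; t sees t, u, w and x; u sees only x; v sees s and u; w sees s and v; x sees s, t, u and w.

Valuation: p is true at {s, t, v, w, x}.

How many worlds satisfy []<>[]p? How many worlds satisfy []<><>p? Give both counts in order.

For []<>[]p:
s: successors {s, t, u, v}; <>[]p there: s:T, t:T, u:F, v:T. ✗
t: successors {t, u, w, x}; <>[]p there: t:T, u:F, w:F, x:T. ✗
u: successors {x}; <>[]p there: x:T. ✓
v: successors {s, u}; <>[]p there: s:T, u:F. ✗
w: successors {s, v}; <>[]p there: s:T, v:T. ✓
x: successors {s, t, u, w}; <>[]p there: s:T, t:T, u:F, w:F. ✗
— 2 worlds.
For []<><>p:
s: successors {s, t, u, v}; <><>p there: s:T, t:T, u:T, v:T. ✓
t: successors {t, u, w, x}; <><>p there: t:T, u:T, w:T, x:T. ✓
u: successors {x}; <><>p there: x:T. ✓
v: successors {s, u}; <><>p there: s:T, u:T. ✓
w: successors {s, v}; <><>p there: s:T, v:T. ✓
x: successors {s, t, u, w}; <><>p there: s:T, t:T, u:T, w:T. ✓
— 6 worlds.

2 and 6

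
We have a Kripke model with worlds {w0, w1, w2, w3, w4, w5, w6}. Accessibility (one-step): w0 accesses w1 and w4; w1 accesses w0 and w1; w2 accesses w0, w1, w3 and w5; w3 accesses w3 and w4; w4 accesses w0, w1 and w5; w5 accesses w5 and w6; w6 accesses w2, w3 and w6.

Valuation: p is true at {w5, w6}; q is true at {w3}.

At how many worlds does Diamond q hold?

3

w0: successors {w1, w4}; q there: w1:F, w4:F. ✗
w1: successors {w0, w1}; q there: w0:F, w1:F. ✗
w2: successors {w0, w1, w3, w5}; q there: w0:F, w1:F, w3:T, w5:F. ✓
w3: successors {w3, w4}; q there: w3:T, w4:F. ✓
w4: successors {w0, w1, w5}; q there: w0:F, w1:F, w5:F. ✗
w5: successors {w5, w6}; q there: w5:F, w6:F. ✗
w6: successors {w2, w3, w6}; q there: w2:F, w3:T, w6:F. ✓
Satisfying worlds: {w2, w3, w6}.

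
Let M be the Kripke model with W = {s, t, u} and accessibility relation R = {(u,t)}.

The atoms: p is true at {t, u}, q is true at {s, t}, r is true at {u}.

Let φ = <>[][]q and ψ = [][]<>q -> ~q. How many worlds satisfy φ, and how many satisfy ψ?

For <>[][]q:
s: no successors, so <>[][]q fails. ✗
t: no successors, so <>[][]q fails. ✗
u: successors {t}; [][]q there: t:T. ✓
— 1 world.
For [][]<>q -> ~q:
s: [][]<>q is T, ~q is F. ✗
t: [][]<>q is T, ~q is F. ✗
u: [][]<>q is T, ~q is T. ✓
— 1 world.

1 and 1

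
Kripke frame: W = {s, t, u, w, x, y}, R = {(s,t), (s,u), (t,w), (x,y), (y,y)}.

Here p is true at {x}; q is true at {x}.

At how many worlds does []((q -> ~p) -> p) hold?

2

s: successors {t, u}; (q -> ~p) -> p there: t:F, u:F. ✗
t: successors {w}; (q -> ~p) -> p there: w:F. ✗
u: no successors, so []((q -> ~p) -> p) holds vacuously. ✓
w: no successors, so []((q -> ~p) -> p) holds vacuously. ✓
x: successors {y}; (q -> ~p) -> p there: y:F. ✗
y: successors {y}; (q -> ~p) -> p there: y:F. ✗
Satisfying worlds: {u, w}.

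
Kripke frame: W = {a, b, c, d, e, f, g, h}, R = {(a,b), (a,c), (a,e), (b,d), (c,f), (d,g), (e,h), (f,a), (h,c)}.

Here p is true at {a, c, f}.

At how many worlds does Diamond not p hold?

4

a: successors {b, c, e}; not p there: b:T, c:F, e:T. ✓
b: successors {d}; not p there: d:T. ✓
c: successors {f}; not p there: f:F. ✗
d: successors {g}; not p there: g:T. ✓
e: successors {h}; not p there: h:T. ✓
f: successors {a}; not p there: a:F. ✗
g: no successors, so Diamond not p fails. ✗
h: successors {c}; not p there: c:F. ✗
Satisfying worlds: {a, b, d, e}.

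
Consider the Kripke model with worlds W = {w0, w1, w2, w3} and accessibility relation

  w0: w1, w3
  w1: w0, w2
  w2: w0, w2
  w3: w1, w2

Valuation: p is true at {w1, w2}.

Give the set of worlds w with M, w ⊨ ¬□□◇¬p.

{w1, w2}

w0: □□◇¬p is T. ✗
w1: □□◇¬p is F. ✓
w2: □□◇¬p is F. ✓
w3: □□◇¬p is T. ✗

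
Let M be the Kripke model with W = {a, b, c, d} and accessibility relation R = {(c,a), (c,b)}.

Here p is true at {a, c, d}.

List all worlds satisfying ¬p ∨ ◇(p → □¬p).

a: ¬p is F, ◇(p → □¬p) is F. ✗
b: ¬p is T, ◇(p → □¬p) is F. ✓
c: ¬p is F, ◇(p → □¬p) is T. ✓
d: ¬p is F, ◇(p → □¬p) is F. ✗

{b, c}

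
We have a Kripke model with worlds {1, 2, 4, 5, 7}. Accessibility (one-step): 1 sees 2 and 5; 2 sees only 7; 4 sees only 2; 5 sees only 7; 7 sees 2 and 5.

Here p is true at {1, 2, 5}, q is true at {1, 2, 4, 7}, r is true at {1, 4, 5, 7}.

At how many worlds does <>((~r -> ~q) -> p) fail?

2

1: successors {2, 5}; (~r -> ~q) -> p there: 2:T, 5:T. ✓
2: successors {7}; (~r -> ~q) -> p there: 7:F. ✗
4: successors {2}; (~r -> ~q) -> p there: 2:T. ✓
5: successors {7}; (~r -> ~q) -> p there: 7:F. ✗
7: successors {2, 5}; (~r -> ~q) -> p there: 2:T, 5:T. ✓
Satisfying worlds: {1, 4, 7}.
So <>((~r -> ~q) -> p) fails at the other 2 worlds.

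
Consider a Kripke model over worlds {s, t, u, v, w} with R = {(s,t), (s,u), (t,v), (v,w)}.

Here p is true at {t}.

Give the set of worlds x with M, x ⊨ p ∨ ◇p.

s: p is F, ◇p is T. ✓
t: p is T, ◇p is F. ✓
u: p is F, ◇p is F. ✗
v: p is F, ◇p is F. ✗
w: p is F, ◇p is F. ✗

{s, t}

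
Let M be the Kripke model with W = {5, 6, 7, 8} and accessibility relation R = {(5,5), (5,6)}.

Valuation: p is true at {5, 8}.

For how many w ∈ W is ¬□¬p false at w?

5: □¬p is F. ✓
6: □¬p is T. ✗
7: □¬p is T. ✗
8: □¬p is T. ✗
Satisfying worlds: {5}.
So ¬□¬p fails at the other 3 worlds.

3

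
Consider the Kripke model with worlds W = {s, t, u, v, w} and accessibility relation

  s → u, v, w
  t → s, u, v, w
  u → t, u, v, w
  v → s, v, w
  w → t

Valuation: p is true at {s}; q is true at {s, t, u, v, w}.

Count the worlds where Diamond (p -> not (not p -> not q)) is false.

s: successors {u, v, w}; p -> not (not p -> not q) there: u:T, v:T, w:T. ✓
t: successors {s, u, v, w}; p -> not (not p -> not q) there: s:F, u:T, v:T, w:T. ✓
u: successors {t, u, v, w}; p -> not (not p -> not q) there: t:T, u:T, v:T, w:T. ✓
v: successors {s, v, w}; p -> not (not p -> not q) there: s:F, v:T, w:T. ✓
w: successors {t}; p -> not (not p -> not q) there: t:T. ✓
Satisfying worlds: {s, t, u, v, w}.
So Diamond (p -> not (not p -> not q)) fails at the other 0 worlds.

0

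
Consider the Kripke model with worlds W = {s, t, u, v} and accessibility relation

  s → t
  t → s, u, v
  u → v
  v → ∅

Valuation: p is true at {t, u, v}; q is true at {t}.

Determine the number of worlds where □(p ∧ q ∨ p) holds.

s: successors {t}; p ∧ q ∨ p there: t:T. ✓
t: successors {s, u, v}; p ∧ q ∨ p there: s:F, u:T, v:T. ✗
u: successors {v}; p ∧ q ∨ p there: v:T. ✓
v: no successors, so □(p ∧ q ∨ p) holds vacuously. ✓
Satisfying worlds: {s, u, v}.

3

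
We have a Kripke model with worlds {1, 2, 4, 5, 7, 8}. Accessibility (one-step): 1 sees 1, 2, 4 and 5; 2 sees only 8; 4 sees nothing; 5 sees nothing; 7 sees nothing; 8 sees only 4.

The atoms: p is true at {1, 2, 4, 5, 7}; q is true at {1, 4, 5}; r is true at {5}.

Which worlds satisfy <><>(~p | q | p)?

{1, 2}

1: successors {1, 2, 4, 5}; <>(~p | q | p) there: 1:T, 2:T, 4:F, 5:F. ✓
2: successors {8}; <>(~p | q | p) there: 8:T. ✓
4: no successors, so <><>(~p | q | p) fails. ✗
5: no successors, so <><>(~p | q | p) fails. ✗
7: no successors, so <><>(~p | q | p) fails. ✗
8: successors {4}; <>(~p | q | p) there: 4:F. ✗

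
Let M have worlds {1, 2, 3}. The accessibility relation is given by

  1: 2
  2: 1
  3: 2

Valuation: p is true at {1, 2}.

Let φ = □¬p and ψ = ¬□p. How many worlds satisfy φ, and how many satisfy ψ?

0 and 0

For □¬p:
1: successors {2}; ¬p there: 2:F. ✗
2: successors {1}; ¬p there: 1:F. ✗
3: successors {2}; ¬p there: 2:F. ✗
— 0 worlds.
For ¬□p:
1: □p is T. ✗
2: □p is T. ✗
3: □p is T. ✗
— 0 worlds.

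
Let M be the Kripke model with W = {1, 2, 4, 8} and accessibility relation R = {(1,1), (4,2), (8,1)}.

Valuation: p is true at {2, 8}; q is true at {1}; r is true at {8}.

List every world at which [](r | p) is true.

{2, 4}

1: successors {1}; r | p there: 1:F. ✗
2: no successors, so [](r | p) holds vacuously. ✓
4: successors {2}; r | p there: 2:T. ✓
8: successors {1}; r | p there: 1:F. ✗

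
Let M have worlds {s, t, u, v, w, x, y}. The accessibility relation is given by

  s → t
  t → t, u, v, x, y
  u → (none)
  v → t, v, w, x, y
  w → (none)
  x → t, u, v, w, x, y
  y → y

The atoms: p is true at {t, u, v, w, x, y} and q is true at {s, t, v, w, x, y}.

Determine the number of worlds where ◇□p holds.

s: successors {t}; □p there: t:T. ✓
t: successors {t, u, v, x, y}; □p there: t:T, u:T, v:T, x:T, y:T. ✓
u: no successors, so ◇□p fails. ✗
v: successors {t, v, w, x, y}; □p there: t:T, v:T, w:T, x:T, y:T. ✓
w: no successors, so ◇□p fails. ✗
x: successors {t, u, v, w, x, y}; □p there: t:T, u:T, v:T, w:T, x:T, y:T. ✓
y: successors {y}; □p there: y:T. ✓
Satisfying worlds: {s, t, v, x, y}.

5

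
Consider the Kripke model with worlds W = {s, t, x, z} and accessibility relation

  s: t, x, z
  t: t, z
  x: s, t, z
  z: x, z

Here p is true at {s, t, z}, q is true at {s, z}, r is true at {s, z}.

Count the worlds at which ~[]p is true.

s: []p is F. ✓
t: []p is T. ✗
x: []p is T. ✗
z: []p is F. ✓
Satisfying worlds: {s, z}.

2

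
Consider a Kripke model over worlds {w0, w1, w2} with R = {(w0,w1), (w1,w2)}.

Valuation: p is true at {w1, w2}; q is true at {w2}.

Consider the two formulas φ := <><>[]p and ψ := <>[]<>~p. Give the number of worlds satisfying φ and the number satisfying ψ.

For <><>[]p:
w0: successors {w1}; <>[]p there: w1:T. ✓
w1: successors {w2}; <>[]p there: w2:F. ✗
w2: no successors, so <><>[]p fails. ✗
— 1 world.
For <>[]<>~p:
w0: successors {w1}; []<>~p there: w1:F. ✗
w1: successors {w2}; []<>~p there: w2:T. ✓
w2: no successors, so <>[]<>~p fails. ✗
— 1 world.

1 and 1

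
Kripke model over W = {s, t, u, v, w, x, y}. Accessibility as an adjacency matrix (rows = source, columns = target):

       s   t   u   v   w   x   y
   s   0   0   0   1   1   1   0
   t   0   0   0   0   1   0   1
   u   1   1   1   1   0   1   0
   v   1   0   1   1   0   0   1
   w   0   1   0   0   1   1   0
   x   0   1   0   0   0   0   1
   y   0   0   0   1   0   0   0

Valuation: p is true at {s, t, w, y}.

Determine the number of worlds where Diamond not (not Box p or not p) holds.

3

s: successors {v, w, x}; not (not Box p or not p) there: v:F, w:F, x:F. ✗
t: successors {w, y}; not (not Box p or not p) there: w:F, y:F. ✗
u: successors {s, t, u, v, x}; not (not Box p or not p) there: s:F, t:T, u:F, v:F, x:F. ✓
v: successors {s, u, v, y}; not (not Box p or not p) there: s:F, u:F, v:F, y:F. ✗
w: successors {t, w, x}; not (not Box p or not p) there: t:T, w:F, x:F. ✓
x: successors {t, y}; not (not Box p or not p) there: t:T, y:F. ✓
y: successors {v}; not (not Box p or not p) there: v:F. ✗
Satisfying worlds: {u, w, x}.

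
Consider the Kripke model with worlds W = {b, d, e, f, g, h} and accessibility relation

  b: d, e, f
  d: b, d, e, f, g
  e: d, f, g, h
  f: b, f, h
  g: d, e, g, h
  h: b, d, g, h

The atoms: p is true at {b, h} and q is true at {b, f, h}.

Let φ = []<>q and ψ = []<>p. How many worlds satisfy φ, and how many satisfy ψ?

6 and 3

For []<>q:
b: successors {d, e, f}; <>q there: d:T, e:T, f:T. ✓
d: successors {b, d, e, f, g}; <>q there: b:T, d:T, e:T, f:T, g:T. ✓
e: successors {d, f, g, h}; <>q there: d:T, f:T, g:T, h:T. ✓
f: successors {b, f, h}; <>q there: b:T, f:T, h:T. ✓
g: successors {d, e, g, h}; <>q there: d:T, e:T, g:T, h:T. ✓
h: successors {b, d, g, h}; <>q there: b:T, d:T, g:T, h:T. ✓
— 6 worlds.
For []<>p:
b: successors {d, e, f}; <>p there: d:T, e:T, f:T. ✓
d: successors {b, d, e, f, g}; <>p there: b:F, d:T, e:T, f:T, g:T. ✗
e: successors {d, f, g, h}; <>p there: d:T, f:T, g:T, h:T. ✓
f: successors {b, f, h}; <>p there: b:F, f:T, h:T. ✗
g: successors {d, e, g, h}; <>p there: d:T, e:T, g:T, h:T. ✓
h: successors {b, d, g, h}; <>p there: b:F, d:T, g:T, h:T. ✗
— 3 worlds.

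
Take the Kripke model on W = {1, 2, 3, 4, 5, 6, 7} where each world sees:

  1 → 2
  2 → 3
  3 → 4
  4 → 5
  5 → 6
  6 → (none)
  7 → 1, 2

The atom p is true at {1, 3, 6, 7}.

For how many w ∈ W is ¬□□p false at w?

1: □□p is T. ✗
2: □□p is F. ✓
3: □□p is F. ✓
4: □□p is T. ✗
5: □□p is T. ✗
6: □□p is T. ✗
7: □□p is F. ✓
Satisfying worlds: {2, 3, 7}.
So ¬□□p fails at the other 4 worlds.

4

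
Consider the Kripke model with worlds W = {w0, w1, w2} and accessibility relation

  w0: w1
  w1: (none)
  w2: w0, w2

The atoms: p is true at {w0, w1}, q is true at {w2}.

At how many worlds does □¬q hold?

w0: successors {w1}; ¬q there: w1:T. ✓
w1: no successors, so □¬q holds vacuously. ✓
w2: successors {w0, w2}; ¬q there: w0:T, w2:F. ✗
Satisfying worlds: {w0, w1}.

2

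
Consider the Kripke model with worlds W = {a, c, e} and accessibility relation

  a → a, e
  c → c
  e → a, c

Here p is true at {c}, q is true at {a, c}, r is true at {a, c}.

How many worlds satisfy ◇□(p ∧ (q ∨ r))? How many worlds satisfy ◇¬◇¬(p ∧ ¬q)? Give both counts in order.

2 and 0

For ◇□(p ∧ (q ∨ r)):
a: successors {a, e}; □(p ∧ (q ∨ r)) there: a:F, e:F. ✗
c: successors {c}; □(p ∧ (q ∨ r)) there: c:T. ✓
e: successors {a, c}; □(p ∧ (q ∨ r)) there: a:F, c:T. ✓
— 2 worlds.
For ◇¬◇¬(p ∧ ¬q):
a: successors {a, e}; ¬◇¬(p ∧ ¬q) there: a:F, e:F. ✗
c: successors {c}; ¬◇¬(p ∧ ¬q) there: c:F. ✗
e: successors {a, c}; ¬◇¬(p ∧ ¬q) there: a:F, c:F. ✗
— 0 worlds.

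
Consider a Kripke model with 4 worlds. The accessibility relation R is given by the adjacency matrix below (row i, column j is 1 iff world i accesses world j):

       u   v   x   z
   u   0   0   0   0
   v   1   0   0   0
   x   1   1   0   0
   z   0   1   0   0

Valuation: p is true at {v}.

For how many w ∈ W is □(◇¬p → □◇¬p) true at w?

u: no successors, so □(◇¬p → □◇¬p) holds vacuously. ✓
v: successors {u}; ◇¬p → □◇¬p there: u:T. ✓
x: successors {u, v}; ◇¬p → □◇¬p there: u:T, v:F. ✗
z: successors {v}; ◇¬p → □◇¬p there: v:F. ✗
Satisfying worlds: {u, v}.

2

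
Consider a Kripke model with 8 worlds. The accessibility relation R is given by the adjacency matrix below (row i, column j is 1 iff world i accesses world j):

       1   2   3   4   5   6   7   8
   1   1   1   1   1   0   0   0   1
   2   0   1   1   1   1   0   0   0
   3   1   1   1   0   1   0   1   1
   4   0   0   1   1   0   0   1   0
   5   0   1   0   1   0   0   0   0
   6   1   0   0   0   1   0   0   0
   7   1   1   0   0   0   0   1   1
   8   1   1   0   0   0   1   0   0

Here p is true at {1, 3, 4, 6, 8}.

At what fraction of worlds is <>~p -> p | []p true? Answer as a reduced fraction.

5/8

1: <>~p is T, p | []p is T. ✓
2: <>~p is T, p | []p is F. ✗
3: <>~p is T, p | []p is T. ✓
4: <>~p is T, p | []p is T. ✓
5: <>~p is T, p | []p is F. ✗
6: <>~p is T, p | []p is T. ✓
7: <>~p is T, p | []p is F. ✗
8: <>~p is T, p | []p is T. ✓
That's 5 of 8 worlds, so 5/8.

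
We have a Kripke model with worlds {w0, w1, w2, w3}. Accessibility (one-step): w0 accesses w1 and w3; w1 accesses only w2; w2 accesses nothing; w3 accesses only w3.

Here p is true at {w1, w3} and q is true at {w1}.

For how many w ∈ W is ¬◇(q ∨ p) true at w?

w0: ◇(q ∨ p) is T. ✗
w1: ◇(q ∨ p) is F. ✓
w2: ◇(q ∨ p) is F. ✓
w3: ◇(q ∨ p) is T. ✗
Satisfying worlds: {w1, w2}.

2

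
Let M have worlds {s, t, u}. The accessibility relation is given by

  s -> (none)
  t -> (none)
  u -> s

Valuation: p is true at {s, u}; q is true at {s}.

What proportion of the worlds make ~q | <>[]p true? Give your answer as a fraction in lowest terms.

2/3

s: ~q is F, <>[]p is F. ✗
t: ~q is T, <>[]p is F. ✓
u: ~q is T, <>[]p is T. ✓
That's 2 of 3 worlds, so 2/3.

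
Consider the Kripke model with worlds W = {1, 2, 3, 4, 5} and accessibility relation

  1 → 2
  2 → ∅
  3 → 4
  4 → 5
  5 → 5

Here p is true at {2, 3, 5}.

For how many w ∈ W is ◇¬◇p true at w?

1

1: successors {2}; ¬◇p there: 2:T. ✓
2: no successors, so ◇¬◇p fails. ✗
3: successors {4}; ¬◇p there: 4:F. ✗
4: successors {5}; ¬◇p there: 5:F. ✗
5: successors {5}; ¬◇p there: 5:F. ✗
Satisfying worlds: {1}.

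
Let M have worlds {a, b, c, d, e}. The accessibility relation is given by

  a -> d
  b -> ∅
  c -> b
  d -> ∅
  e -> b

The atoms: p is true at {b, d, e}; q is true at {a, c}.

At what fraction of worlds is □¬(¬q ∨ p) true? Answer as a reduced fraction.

a: successors {d}; ¬(¬q ∨ p) there: d:F. ✗
b: no successors, so □¬(¬q ∨ p) holds vacuously. ✓
c: successors {b}; ¬(¬q ∨ p) there: b:F. ✗
d: no successors, so □¬(¬q ∨ p) holds vacuously. ✓
e: successors {b}; ¬(¬q ∨ p) there: b:F. ✗
That's 2 of 5 worlds, so 2/5.

2/5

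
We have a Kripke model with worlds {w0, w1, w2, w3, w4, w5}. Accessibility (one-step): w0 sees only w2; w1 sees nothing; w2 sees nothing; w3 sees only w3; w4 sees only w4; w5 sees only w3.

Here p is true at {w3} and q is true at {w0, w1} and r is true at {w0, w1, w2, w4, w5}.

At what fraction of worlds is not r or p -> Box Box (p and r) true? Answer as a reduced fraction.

w0: not r or p is F, Box Box (p and r) is T. ✓
w1: not r or p is F, Box Box (p and r) is T. ✓
w2: not r or p is F, Box Box (p and r) is T. ✓
w3: not r or p is T, Box Box (p and r) is F. ✗
w4: not r or p is F, Box Box (p and r) is F. ✓
w5: not r or p is F, Box Box (p and r) is F. ✓
That's 5 of 6 worlds, so 5/6.

5/6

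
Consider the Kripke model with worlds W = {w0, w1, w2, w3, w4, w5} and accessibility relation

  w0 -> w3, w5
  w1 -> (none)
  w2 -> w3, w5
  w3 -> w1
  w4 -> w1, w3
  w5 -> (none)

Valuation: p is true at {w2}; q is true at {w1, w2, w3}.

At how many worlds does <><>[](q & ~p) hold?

3

w0: successors {w3, w5}; <>[](q & ~p) there: w3:T, w5:F. ✓
w1: no successors, so <><>[](q & ~p) fails. ✗
w2: successors {w3, w5}; <>[](q & ~p) there: w3:T, w5:F. ✓
w3: successors {w1}; <>[](q & ~p) there: w1:F. ✗
w4: successors {w1, w3}; <>[](q & ~p) there: w1:F, w3:T. ✓
w5: no successors, so <><>[](q & ~p) fails. ✗
Satisfying worlds: {w0, w2, w4}.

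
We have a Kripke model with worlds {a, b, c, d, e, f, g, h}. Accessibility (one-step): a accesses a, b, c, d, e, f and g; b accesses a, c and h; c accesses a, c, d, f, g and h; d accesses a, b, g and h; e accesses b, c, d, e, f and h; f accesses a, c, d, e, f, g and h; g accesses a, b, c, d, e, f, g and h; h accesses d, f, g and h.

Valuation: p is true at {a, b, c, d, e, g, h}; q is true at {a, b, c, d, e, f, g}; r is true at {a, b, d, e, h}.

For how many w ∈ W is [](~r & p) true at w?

a: successors {a, b, c, d, e, f, g}; ~r & p there: a:F, b:F, c:T, d:F, e:F, f:F, g:T. ✗
b: successors {a, c, h}; ~r & p there: a:F, c:T, h:F. ✗
c: successors {a, c, d, f, g, h}; ~r & p there: a:F, c:T, d:F, f:F, g:T, h:F. ✗
d: successors {a, b, g, h}; ~r & p there: a:F, b:F, g:T, h:F. ✗
e: successors {b, c, d, e, f, h}; ~r & p there: b:F, c:T, d:F, e:F, f:F, h:F. ✗
f: successors {a, c, d, e, f, g, h}; ~r & p there: a:F, c:T, d:F, e:F, f:F, g:T, h:F. ✗
g: successors {a, b, c, d, e, f, g, h}; ~r & p there: a:F, b:F, c:T, d:F, e:F, f:F, g:T, h:F. ✗
h: successors {d, f, g, h}; ~r & p there: d:F, f:F, g:T, h:F. ✗
Satisfying worlds: ∅.

0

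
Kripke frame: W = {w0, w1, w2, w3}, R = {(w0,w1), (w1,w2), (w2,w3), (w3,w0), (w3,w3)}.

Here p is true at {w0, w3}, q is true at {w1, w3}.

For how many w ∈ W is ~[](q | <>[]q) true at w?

w0: [](q | <>[]q) is T. ✗
w1: [](q | <>[]q) is F. ✓
w2: [](q | <>[]q) is T. ✗
w3: [](q | <>[]q) is F. ✓
Satisfying worlds: {w1, w3}.

2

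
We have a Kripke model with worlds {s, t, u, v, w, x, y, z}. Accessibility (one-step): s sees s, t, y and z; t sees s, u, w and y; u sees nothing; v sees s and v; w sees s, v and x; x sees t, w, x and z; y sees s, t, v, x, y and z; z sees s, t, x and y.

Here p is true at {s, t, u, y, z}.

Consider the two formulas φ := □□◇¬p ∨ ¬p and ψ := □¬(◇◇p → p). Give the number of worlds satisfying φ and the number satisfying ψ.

4 and 1

For □□◇¬p ∨ ¬p:
s: □□◇¬p is F, ¬p is F. ✗
t: □□◇¬p is F, ¬p is F. ✗
u: □□◇¬p is T, ¬p is F. ✓
v: □□◇¬p is F, ¬p is T. ✓
w: □□◇¬p is F, ¬p is T. ✓
x: □□◇¬p is F, ¬p is T. ✓
y: □□◇¬p is F, ¬p is F. ✗
z: □□◇¬p is F, ¬p is F. ✗
— 4 worlds.
For □¬(◇◇p → p):
s: successors {s, t, y, z}; ¬(◇◇p → p) there: s:F, t:F, y:F, z:F. ✗
t: successors {s, u, w, y}; ¬(◇◇p → p) there: s:F, u:F, w:T, y:F. ✗
u: no successors, so □¬(◇◇p → p) holds vacuously. ✓
v: successors {s, v}; ¬(◇◇p → p) there: s:F, v:T. ✗
w: successors {s, v, x}; ¬(◇◇p → p) there: s:F, v:T, x:T. ✗
x: successors {t, w, x, z}; ¬(◇◇p → p) there: t:F, w:T, x:T, z:F. ✗
y: successors {s, t, v, x, y, z}; ¬(◇◇p → p) there: s:F, t:F, v:T, x:T, y:F, z:F. ✗
z: successors {s, t, x, y}; ¬(◇◇p → p) there: s:F, t:F, x:T, y:F. ✗
— 1 world.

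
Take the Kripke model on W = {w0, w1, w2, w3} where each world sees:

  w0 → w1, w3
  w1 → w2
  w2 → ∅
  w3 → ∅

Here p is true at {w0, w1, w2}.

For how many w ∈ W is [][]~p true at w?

w0: successors {w1, w3}; []~p there: w1:F, w3:T. ✗
w1: successors {w2}; []~p there: w2:T. ✓
w2: no successors, so [][]~p holds vacuously. ✓
w3: no successors, so [][]~p holds vacuously. ✓
Satisfying worlds: {w1, w2, w3}.

3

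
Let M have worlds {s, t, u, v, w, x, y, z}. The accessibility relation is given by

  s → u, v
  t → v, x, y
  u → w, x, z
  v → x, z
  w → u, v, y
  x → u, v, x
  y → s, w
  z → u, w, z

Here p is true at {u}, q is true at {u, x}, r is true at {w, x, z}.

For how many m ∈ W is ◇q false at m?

1

s: successors {u, v}; q there: u:T, v:F. ✓
t: successors {v, x, y}; q there: v:F, x:T, y:F. ✓
u: successors {w, x, z}; q there: w:F, x:T, z:F. ✓
v: successors {x, z}; q there: x:T, z:F. ✓
w: successors {u, v, y}; q there: u:T, v:F, y:F. ✓
x: successors {u, v, x}; q there: u:T, v:F, x:T. ✓
y: successors {s, w}; q there: s:F, w:F. ✗
z: successors {u, w, z}; q there: u:T, w:F, z:F. ✓
Satisfying worlds: {s, t, u, v, w, x, z}.
So ◇q fails at the other 1 world.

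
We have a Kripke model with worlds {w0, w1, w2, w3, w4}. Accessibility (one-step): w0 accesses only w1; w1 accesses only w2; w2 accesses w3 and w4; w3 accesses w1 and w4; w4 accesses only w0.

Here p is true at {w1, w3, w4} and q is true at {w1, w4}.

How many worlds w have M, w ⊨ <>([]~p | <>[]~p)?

5

w0: successors {w1}; []~p | <>[]~p there: w1:T. ✓
w1: successors {w2}; []~p | <>[]~p there: w2:T. ✓
w2: successors {w3, w4}; []~p | <>[]~p there: w3:T, w4:T. ✓
w3: successors {w1, w4}; []~p | <>[]~p there: w1:T, w4:T. ✓
w4: successors {w0}; []~p | <>[]~p there: w0:T. ✓
Satisfying worlds: {w0, w1, w2, w3, w4}.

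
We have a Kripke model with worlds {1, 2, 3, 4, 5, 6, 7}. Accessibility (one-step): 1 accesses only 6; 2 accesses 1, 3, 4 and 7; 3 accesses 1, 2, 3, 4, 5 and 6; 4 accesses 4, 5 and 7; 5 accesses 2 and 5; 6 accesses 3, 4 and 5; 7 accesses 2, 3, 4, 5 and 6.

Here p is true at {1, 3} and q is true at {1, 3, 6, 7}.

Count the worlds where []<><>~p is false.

1: successors {6}; <><>~p there: 6:T. ✓
2: successors {1, 3, 4, 7}; <><>~p there: 1:T, 3:T, 4:T, 7:T. ✓
3: successors {1, 2, 3, 4, 5, 6}; <><>~p there: 1:T, 2:T, 3:T, 4:T, 5:T, 6:T. ✓
4: successors {4, 5, 7}; <><>~p there: 4:T, 5:T, 7:T. ✓
5: successors {2, 5}; <><>~p there: 2:T, 5:T. ✓
6: successors {3, 4, 5}; <><>~p there: 3:T, 4:T, 5:T. ✓
7: successors {2, 3, 4, 5, 6}; <><>~p there: 2:T, 3:T, 4:T, 5:T, 6:T. ✓
Satisfying worlds: {1, 2, 3, 4, 5, 6, 7}.
So []<><>~p fails at the other 0 worlds.

0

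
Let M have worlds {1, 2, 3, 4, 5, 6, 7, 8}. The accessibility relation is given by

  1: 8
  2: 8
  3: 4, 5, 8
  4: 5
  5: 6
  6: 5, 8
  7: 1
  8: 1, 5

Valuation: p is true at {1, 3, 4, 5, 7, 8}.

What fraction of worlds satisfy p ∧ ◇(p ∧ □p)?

1/2

1: p is T, ◇(p ∧ □p) is T. ✓
2: p is F, ◇(p ∧ □p) is T. ✗
3: p is T, ◇(p ∧ □p) is T. ✓
4: p is T, ◇(p ∧ □p) is F. ✗
5: p is T, ◇(p ∧ □p) is F. ✗
6: p is F, ◇(p ∧ □p) is T. ✗
7: p is T, ◇(p ∧ □p) is T. ✓
8: p is T, ◇(p ∧ □p) is T. ✓
That's 4 of 8 worlds, so 4/8 = 1/2.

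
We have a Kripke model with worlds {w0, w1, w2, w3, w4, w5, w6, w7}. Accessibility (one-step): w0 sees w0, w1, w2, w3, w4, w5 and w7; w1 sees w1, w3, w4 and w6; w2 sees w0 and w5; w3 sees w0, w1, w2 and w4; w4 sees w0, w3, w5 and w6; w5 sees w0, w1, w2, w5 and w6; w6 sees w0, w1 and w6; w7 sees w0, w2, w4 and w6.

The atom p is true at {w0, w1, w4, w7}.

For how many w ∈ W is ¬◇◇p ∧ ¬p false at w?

8

w0: ¬◇◇p is F, ¬p is F. ✗
w1: ¬◇◇p is F, ¬p is F. ✗
w2: ¬◇◇p is F, ¬p is T. ✗
w3: ¬◇◇p is F, ¬p is T. ✗
w4: ¬◇◇p is F, ¬p is F. ✗
w5: ¬◇◇p is F, ¬p is T. ✗
w6: ¬◇◇p is F, ¬p is T. ✗
w7: ¬◇◇p is F, ¬p is F. ✗
Satisfying worlds: ∅.
So ¬◇◇p ∧ ¬p fails at the other 8 worlds.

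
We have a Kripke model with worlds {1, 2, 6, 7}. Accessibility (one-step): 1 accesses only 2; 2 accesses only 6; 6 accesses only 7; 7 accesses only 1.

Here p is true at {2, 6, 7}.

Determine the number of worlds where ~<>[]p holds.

1: <>[]p is T. ✗
2: <>[]p is T. ✗
6: <>[]p is F. ✓
7: <>[]p is T. ✗
Satisfying worlds: {6}.

1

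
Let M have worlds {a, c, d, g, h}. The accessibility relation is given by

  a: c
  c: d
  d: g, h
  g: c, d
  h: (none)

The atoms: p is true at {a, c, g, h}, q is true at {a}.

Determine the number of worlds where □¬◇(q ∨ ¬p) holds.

2

a: successors {c}; ¬◇(q ∨ ¬p) there: c:F. ✗
c: successors {d}; ¬◇(q ∨ ¬p) there: d:T. ✓
d: successors {g, h}; ¬◇(q ∨ ¬p) there: g:F, h:T. ✗
g: successors {c, d}; ¬◇(q ∨ ¬p) there: c:F, d:T. ✗
h: no successors, so □¬◇(q ∨ ¬p) holds vacuously. ✓
Satisfying worlds: {c, h}.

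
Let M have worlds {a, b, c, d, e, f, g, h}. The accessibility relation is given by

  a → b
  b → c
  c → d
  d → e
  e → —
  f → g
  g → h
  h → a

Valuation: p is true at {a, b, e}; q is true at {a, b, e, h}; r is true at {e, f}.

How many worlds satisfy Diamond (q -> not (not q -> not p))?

3

a: successors {b}; q -> not (not q -> not p) there: b:F. ✗
b: successors {c}; q -> not (not q -> not p) there: c:T. ✓
c: successors {d}; q -> not (not q -> not p) there: d:T. ✓
d: successors {e}; q -> not (not q -> not p) there: e:F. ✗
e: no successors, so Diamond (q -> not (not q -> not p)) fails. ✗
f: successors {g}; q -> not (not q -> not p) there: g:T. ✓
g: successors {h}; q -> not (not q -> not p) there: h:F. ✗
h: successors {a}; q -> not (not q -> not p) there: a:F. ✗
Satisfying worlds: {b, c, f}.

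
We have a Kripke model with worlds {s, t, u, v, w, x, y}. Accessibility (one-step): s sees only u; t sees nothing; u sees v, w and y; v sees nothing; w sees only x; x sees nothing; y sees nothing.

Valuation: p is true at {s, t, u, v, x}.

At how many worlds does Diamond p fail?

4

s: successors {u}; p there: u:T. ✓
t: no successors, so Diamond p fails. ✗
u: successors {v, w, y}; p there: v:T, w:F, y:F. ✓
v: no successors, so Diamond p fails. ✗
w: successors {x}; p there: x:T. ✓
x: no successors, so Diamond p fails. ✗
y: no successors, so Diamond p fails. ✗
Satisfying worlds: {s, u, w}.
So Diamond p fails at the other 4 worlds.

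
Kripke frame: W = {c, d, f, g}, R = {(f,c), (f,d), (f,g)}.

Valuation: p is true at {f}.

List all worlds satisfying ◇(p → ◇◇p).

c: no successors, so ◇(p → ◇◇p) fails. ✗
d: no successors, so ◇(p → ◇◇p) fails. ✗
f: successors {c, d, g}; p → ◇◇p there: c:T, d:T, g:T. ✓
g: no successors, so ◇(p → ◇◇p) fails. ✗

{f}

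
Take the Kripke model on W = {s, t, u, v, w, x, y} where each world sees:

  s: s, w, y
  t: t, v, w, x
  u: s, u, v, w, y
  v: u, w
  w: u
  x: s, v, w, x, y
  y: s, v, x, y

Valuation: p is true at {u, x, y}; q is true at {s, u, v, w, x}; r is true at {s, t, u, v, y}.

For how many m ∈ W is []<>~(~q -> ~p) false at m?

6

s: successors {s, w, y}; <>~(~q -> ~p) there: s:T, w:F, y:T. ✗
t: successors {t, v, w, x}; <>~(~q -> ~p) there: t:F, v:F, w:F, x:T. ✗
u: successors {s, u, v, w, y}; <>~(~q -> ~p) there: s:T, u:T, v:F, w:F, y:T. ✗
v: successors {u, w}; <>~(~q -> ~p) there: u:T, w:F. ✗
w: successors {u}; <>~(~q -> ~p) there: u:T. ✓
x: successors {s, v, w, x, y}; <>~(~q -> ~p) there: s:T, v:F, w:F, x:T, y:T. ✗
y: successors {s, v, x, y}; <>~(~q -> ~p) there: s:T, v:F, x:T, y:T. ✗
Satisfying worlds: {w}.
So []<>~(~q -> ~p) fails at the other 6 worlds.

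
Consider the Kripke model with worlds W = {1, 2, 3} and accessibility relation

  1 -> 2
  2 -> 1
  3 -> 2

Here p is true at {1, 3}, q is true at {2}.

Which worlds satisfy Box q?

{1, 3}

1: successors {2}; q there: 2:T. ✓
2: successors {1}; q there: 1:F. ✗
3: successors {2}; q there: 2:T. ✓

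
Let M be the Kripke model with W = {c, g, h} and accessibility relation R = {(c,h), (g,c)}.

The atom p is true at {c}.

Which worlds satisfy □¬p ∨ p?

c: □¬p is T, p is T. ✓
g: □¬p is F, p is F. ✗
h: □¬p is T, p is F. ✓

{c, h}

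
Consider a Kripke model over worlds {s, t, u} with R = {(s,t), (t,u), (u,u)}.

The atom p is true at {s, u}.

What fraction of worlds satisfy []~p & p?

s: []~p is T, p is T. ✓
t: []~p is F, p is F. ✗
u: []~p is F, p is T. ✗
That's 1 of 3 worlds, so 1/3.

1/3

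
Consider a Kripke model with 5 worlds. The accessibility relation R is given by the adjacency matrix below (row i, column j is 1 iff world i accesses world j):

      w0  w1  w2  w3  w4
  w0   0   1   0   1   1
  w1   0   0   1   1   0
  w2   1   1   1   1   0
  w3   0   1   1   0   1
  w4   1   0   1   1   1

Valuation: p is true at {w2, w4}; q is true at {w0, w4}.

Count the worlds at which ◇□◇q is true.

4

w0: successors {w1, w3, w4}; □◇q there: w1:T, w3:F, w4:T. ✓
w1: successors {w2, w3}; □◇q there: w2:F, w3:F. ✗
w2: successors {w0, w1, w2, w3}; □◇q there: w0:F, w1:T, w2:F, w3:F. ✓
w3: successors {w1, w2, w4}; □◇q there: w1:T, w2:F, w4:T. ✓
w4: successors {w0, w2, w3, w4}; □◇q there: w0:F, w2:F, w3:F, w4:T. ✓
Satisfying worlds: {w0, w2, w3, w4}.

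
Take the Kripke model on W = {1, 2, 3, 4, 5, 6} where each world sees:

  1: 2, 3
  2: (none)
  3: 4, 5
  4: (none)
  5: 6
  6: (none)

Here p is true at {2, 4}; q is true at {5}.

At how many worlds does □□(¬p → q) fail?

1

1: successors {2, 3}; □(¬p → q) there: 2:T, 3:T. ✓
2: no successors, so □□(¬p → q) holds vacuously. ✓
3: successors {4, 5}; □(¬p → q) there: 4:T, 5:F. ✗
4: no successors, so □□(¬p → q) holds vacuously. ✓
5: successors {6}; □(¬p → q) there: 6:T. ✓
6: no successors, so □□(¬p → q) holds vacuously. ✓
Satisfying worlds: {1, 2, 4, 5, 6}.
So □□(¬p → q) fails at the other 1 world.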